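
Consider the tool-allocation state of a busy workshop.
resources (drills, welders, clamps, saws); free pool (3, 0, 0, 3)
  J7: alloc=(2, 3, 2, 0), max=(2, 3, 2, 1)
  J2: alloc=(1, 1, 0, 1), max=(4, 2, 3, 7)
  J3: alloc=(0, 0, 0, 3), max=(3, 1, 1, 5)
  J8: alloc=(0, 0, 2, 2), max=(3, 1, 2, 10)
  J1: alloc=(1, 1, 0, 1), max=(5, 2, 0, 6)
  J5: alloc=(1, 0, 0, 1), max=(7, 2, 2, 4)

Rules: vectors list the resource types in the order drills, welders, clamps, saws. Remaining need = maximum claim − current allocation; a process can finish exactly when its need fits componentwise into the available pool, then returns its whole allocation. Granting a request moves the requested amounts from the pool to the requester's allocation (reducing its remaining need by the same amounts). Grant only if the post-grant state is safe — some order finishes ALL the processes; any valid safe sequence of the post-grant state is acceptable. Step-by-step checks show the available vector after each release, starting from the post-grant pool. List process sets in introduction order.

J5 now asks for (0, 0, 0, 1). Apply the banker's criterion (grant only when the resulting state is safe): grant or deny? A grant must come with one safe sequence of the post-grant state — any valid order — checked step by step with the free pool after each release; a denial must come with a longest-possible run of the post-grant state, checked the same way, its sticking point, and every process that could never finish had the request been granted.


GRANT — the state after the grant stays safe, e.g. via J7, J3, J1, J5, J8, J2.
Key observation: (3, 0, 0, 2) free after granting still covers J7 first, and each release covers the next.
Check on the post-grant state, step by step:
  pool = (3, 0, 0, 2)
  J7: need (0, 0, 0, 1) fits (3, 0, 0, 2); releases (2, 3, 2, 0), pool now (5, 3, 2, 2)
  J3: need (3, 1, 1, 2) fits (5, 3, 2, 2); releases (0, 0, 0, 3), pool now (5, 3, 2, 5)
  J1: need (4, 1, 0, 5) fits (5, 3, 2, 5); releases (1, 1, 0, 1), pool now (6, 4, 2, 6)
  J5: need (6, 2, 2, 2) fits (6, 4, 2, 6); releases (1, 0, 0, 2), pool now (7, 4, 2, 8)
  J8: need (3, 1, 0, 8) fits (7, 4, 2, 8); releases (0, 0, 2, 2), pool now (7, 4, 4, 10)
  J2: need (3, 1, 3, 6) fits (7, 4, 4, 10); releases (1, 1, 0, 1), pool now (8, 5, 4, 11)


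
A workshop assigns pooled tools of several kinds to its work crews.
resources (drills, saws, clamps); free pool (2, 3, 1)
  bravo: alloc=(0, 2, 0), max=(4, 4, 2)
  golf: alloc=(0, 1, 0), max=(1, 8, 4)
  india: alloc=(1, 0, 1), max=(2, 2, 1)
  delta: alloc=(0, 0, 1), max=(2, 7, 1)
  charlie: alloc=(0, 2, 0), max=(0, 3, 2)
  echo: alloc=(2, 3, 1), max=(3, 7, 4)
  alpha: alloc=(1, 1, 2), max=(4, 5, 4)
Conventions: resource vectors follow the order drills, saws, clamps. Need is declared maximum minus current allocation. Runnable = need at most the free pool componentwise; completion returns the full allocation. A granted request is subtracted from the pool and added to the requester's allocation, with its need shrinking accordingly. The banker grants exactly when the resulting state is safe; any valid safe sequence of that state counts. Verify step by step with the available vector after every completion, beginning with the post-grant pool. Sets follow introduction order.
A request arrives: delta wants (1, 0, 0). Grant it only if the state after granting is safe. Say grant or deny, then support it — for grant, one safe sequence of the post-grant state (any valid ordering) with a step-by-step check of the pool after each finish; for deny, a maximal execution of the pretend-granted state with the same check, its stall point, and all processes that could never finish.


DENY. Granting would leave the state unsafe.
Key observation: after india, charlie the pool peaks at (2, 5, 2), and each blocked process is short somewhere: bravo on drills; golf on saws, clamps; delta on saws; echo on clamps; alpha on drills.
Pretend the grant happened; the run india, charlie goes as far as possible. Verifying each step:
  pool = (1, 3, 1)
  india needs (1, 2, 0) <= (1, 3, 1) -> finishes; pool += (1, 0, 1) = (2, 3, 2)
  charlie needs (0, 1, 2) <= (2, 3, 2) -> finishes; pool += (0, 2, 0) = (2, 5, 2)
  blocked: bravo wants (4, 2, 2), pool (2, 5, 2) — not enough drills
  blocked: golf wants (1, 7, 4), pool (2, 5, 2) — not enough saws and clamps
  blocked: delta wants (1, 7, 0), pool (2, 5, 2) — not enough saws
  blocked: echo wants (1, 4, 3), pool (2, 5, 2) — not enough clamps
  blocked: alpha wants (3, 4, 2), pool (2, 5, 2) — not enough drills
Had the request been granted, bravo, golf, delta, echo and alpha could never finish.


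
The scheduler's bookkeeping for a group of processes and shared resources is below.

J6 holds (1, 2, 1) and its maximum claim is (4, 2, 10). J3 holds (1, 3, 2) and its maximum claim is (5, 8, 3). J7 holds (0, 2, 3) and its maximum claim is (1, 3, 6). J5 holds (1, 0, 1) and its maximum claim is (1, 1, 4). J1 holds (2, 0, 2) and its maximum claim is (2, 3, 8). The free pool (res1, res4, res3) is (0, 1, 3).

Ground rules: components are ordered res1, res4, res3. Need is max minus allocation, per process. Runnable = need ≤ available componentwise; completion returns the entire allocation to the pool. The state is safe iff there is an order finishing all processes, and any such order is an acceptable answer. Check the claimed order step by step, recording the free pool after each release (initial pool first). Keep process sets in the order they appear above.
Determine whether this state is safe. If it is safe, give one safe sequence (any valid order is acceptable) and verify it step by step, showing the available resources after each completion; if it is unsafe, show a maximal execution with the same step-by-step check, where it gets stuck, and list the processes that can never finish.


SAFE — a valid safe sequence is J5, J7, J1, J6, J3.
Key observation: the order's first zero-slack moment is J5 ((0, 1, 3) needed, (0, 1, 3) free — a requested resource with nothing to spare).
Step-by-step check:
  pool = (0, 1, 3)
  J5: need (0, 1, 3) fits (0, 1, 3); releases (1, 0, 1), pool now (1, 1, 4)
  J7: need (1, 1, 3) fits (1, 1, 4); releases (0, 2, 3), pool now (1, 3, 7)
  J1: need (0, 3, 6) fits (1, 3, 7); releases (2, 0, 2), pool now (3, 3, 9)
  J6: need (3, 0, 9) fits (3, 3, 9); releases (1, 2, 1), pool now (4, 5, 10)
  J3: need (4, 5, 1) fits (4, 5, 10); releases (1, 3, 2), pool now (5, 8, 12)


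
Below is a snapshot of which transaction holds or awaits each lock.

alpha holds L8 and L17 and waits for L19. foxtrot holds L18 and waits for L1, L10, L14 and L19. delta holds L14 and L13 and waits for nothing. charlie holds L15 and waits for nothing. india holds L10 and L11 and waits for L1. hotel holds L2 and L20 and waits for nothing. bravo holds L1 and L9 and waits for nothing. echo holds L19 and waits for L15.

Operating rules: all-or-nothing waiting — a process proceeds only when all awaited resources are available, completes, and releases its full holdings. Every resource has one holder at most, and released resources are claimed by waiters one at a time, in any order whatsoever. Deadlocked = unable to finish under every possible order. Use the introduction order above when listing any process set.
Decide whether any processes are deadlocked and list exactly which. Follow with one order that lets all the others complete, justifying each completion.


Nothing here is deadlocked.
Key observation: no waiting chain loops back on itself — every chain ends at a process that waits on nothing, so everyone eventually runs.
One completion order for the rest: hotel, bravo, delta, charlie, india, echo, foxtrot, alpha.
Step-by-step check:
  hotel waits on nothing -> runs at once and releases L2 and L20
  bravo waits on nothing -> runs at once and releases L1 and L9
  delta waits on nothing -> runs at once and releases L14 and L13
  charlie waits on nothing -> runs at once and releases L15
  india: everything it awaited (L1) is free; runs, freeing L10 and L11
  echo: everything it awaited (L15) is free; runs, freeing L19
  foxtrot: everything it awaited (L1, L10, L14 and L19) is free; runs, freeing L18
  alpha: everything it awaited (L19) is free; runs, freeing L8 and L17


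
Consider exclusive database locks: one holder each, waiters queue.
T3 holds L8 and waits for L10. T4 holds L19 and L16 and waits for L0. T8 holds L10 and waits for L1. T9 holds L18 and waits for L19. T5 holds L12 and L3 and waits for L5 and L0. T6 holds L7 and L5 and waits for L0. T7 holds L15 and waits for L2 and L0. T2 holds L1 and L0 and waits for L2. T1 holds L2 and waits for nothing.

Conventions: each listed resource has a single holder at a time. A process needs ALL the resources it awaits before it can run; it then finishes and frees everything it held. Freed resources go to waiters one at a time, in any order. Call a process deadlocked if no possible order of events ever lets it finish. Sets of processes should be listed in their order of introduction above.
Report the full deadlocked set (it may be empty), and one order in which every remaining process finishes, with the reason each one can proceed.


The deadlocked set is empty.
Key observation: all waits point, directly or indirectly, at processes that can finish, so nothing is permanently blocked.
One completion order for the rest: T1, T2, T6, T8, T4, T5, T3, T7, T9.
Check, step by step:
  run T1 (it waits on nothing); releases L2
  T2: everything it awaited (L2) is free; runs, freeing L1 and L0
  T6: everything it awaited (L0) is free; runs, freeing L7 and L5
  T8: everything it awaited (L1) is free; runs, freeing L10
  T4: everything it awaited (L0) is free; runs, freeing L19 and L16
  T5: everything it awaited (L5 and L0) is free; runs, freeing L12 and L3
  T3: everything it awaited (L10) is free; runs, freeing L8
  T7: everything it awaited (L2 and L0) is free; runs, freeing L15
  T9: everything it awaited (L19) is free; runs, freeing L18


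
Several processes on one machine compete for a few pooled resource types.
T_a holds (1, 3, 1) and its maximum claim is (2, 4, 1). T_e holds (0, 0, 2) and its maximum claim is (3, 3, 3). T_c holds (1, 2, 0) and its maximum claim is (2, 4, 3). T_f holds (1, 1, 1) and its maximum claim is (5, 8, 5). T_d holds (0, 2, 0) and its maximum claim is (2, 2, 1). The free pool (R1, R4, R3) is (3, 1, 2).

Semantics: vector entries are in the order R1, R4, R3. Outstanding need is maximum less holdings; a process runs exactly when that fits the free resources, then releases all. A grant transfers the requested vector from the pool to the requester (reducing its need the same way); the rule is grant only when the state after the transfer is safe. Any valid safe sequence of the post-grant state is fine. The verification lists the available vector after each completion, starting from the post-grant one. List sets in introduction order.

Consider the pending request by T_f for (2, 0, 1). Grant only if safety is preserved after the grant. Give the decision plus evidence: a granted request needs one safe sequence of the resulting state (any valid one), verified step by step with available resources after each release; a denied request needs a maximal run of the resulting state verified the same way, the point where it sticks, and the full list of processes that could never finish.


DENY — the pretend-granted state is unsafe.
Key observation: after T_a, T_d the pool peaks at (2, 6, 2), and each blocked process is short somewhere: T_e on R1; T_c on R3; T_f on R4, R3.
On the post-grant state, T_a, T_d is a maximal run — nothing extends it. Walking it through:
  pool = (1, 1, 1)
  run T_a (needs (1, 1, 0), free (1, 1, 1)); after release of (1, 3, 1) the pool is (2, 4, 2)
  run T_d (needs (2, 0, 1), free (2, 4, 2)); after release of (0, 2, 0) the pool is (2, 6, 2)
  blocked: T_e wants (3, 3, 1), pool (2, 6, 2) — not enough R1
  blocked: T_c wants (1, 2, 3), pool (2, 6, 2) — not enough R3
  blocked: T_f wants (2, 7, 3), pool (2, 6, 2) — not enough R4 and R3
Post-grant, the permanently blocked set is T_e, T_c and T_f.


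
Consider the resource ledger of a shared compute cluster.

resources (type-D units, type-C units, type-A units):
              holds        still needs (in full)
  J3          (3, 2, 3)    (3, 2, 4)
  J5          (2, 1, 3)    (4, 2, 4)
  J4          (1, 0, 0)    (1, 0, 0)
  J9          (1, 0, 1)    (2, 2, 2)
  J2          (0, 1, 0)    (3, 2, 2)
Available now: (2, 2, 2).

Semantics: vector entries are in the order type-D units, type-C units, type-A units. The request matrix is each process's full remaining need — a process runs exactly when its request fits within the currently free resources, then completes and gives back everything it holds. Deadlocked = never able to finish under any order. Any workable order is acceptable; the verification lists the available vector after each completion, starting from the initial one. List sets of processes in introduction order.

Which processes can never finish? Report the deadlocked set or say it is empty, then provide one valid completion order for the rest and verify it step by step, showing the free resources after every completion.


Deadlocked: J3 and J5.
Key observation: the wall is type-A units: completing J4, J9, J2 brings the pool only to (4, 3, 3), and all the rest need more.
A valid finishing order for the others: J4, J9, J2. Check, step by step:
  pool = (2, 2, 2)
  run J4 (needs (1, 0, 0), free (2, 2, 2)); after release of (1, 0, 0) the pool is (3, 2, 2)
  run J9 (needs (2, 2, 2), free (3, 2, 2)); after release of (1, 0, 1) the pool is (4, 2, 3)
  run J2 (needs (3, 2, 2), free (4, 2, 3)); after release of (0, 1, 0) the pool is (4, 3, 3)
None of the blocked processes ever fits:
  J3 cannot run: need (3, 2, 4) vs free (4, 3, 3) (insufficient type-A units)
  J5 cannot run: need (4, 2, 4) vs free (4, 3, 3) (insufficient type-A units)


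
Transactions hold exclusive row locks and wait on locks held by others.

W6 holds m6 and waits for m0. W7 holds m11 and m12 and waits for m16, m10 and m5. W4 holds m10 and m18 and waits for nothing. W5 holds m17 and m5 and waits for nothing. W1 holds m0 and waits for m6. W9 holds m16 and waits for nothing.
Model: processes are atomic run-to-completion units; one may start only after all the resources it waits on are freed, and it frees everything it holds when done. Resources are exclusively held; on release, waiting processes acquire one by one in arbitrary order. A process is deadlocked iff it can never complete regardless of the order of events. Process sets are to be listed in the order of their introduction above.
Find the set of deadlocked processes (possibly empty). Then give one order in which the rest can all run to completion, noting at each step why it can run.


The deadlocked set is W6 and W1.
Key observation: W6 -> W1 -> W6 is a circular wait — nothing in it can go first; no other process is dragged down with it.
A valid finishing order for the others: W5, W9, W4, W7.
Verifying each step:
  run W5 (it waits on nothing); releases m17 and m5
  run W9 (it waits on nothing); releases m16
  run W4 (it waits on nothing); releases m10 and m18
  run W7 (all its waits — m16, m10 and m5 — are resolved); releases m11 and m12


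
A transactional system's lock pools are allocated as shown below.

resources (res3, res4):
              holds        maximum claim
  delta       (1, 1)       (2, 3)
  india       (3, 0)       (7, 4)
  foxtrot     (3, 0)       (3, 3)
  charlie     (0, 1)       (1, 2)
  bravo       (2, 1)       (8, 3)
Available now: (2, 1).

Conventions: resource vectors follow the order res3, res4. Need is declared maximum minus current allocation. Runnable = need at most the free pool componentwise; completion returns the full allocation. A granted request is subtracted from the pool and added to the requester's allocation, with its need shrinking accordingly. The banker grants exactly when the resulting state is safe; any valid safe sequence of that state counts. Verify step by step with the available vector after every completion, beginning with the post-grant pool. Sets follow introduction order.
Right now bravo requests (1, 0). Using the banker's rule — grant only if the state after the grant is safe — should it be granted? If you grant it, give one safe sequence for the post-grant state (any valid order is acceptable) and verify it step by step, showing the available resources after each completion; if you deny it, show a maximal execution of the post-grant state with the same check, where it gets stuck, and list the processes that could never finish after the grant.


GRANT: granting preserves safety; a valid post-grant sequence is charlie, delta, foxtrot, bravo, india.
Key observation: post-grant, (1, 1) remains, and an order beginning with charlie completes everyone.
Check on the post-grant state, step by step:
  pool = (1, 1)
  run charlie (needs (1, 1), free (1, 1)); after release of (0, 1) the pool is (1, 2)
  run delta (needs (1, 2), free (1, 2)); after release of (1, 1) the pool is (2, 3)
  run foxtrot (needs (0, 3), free (2, 3)); after release of (3, 0) the pool is (5, 3)
  run bravo (needs (5, 2), free (5, 3)); after release of (3, 1) the pool is (8, 4)
  run india (needs (4, 4), free (8, 4)); after release of (3, 0) the pool is (11, 4)


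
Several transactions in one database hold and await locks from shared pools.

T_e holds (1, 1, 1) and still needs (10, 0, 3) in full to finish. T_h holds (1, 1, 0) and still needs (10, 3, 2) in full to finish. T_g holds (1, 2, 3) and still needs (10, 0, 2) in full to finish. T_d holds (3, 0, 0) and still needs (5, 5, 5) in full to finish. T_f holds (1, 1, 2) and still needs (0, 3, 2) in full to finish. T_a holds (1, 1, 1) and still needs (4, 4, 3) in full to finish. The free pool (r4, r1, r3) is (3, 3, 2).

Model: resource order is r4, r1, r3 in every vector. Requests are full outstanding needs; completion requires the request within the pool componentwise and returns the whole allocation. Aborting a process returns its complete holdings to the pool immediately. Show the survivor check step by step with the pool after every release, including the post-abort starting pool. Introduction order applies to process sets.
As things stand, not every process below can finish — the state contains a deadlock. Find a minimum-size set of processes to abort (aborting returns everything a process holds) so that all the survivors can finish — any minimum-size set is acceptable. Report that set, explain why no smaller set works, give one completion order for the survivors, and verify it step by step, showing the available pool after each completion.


Abort T_h and T_g.
Key observation: aborting T_h and T_g returns (2, 3, 3), and T_e — hopeless before — runs at step 4 with the returned capacity in the pool.
No one abort is enough; case by case: T_e alone leaves T_h blocked (short on r4); T_h alone leaves T_e blocked (short on r4); T_g alone leaves T_e blocked (short on r4); T_d alone leaves T_e blocked (short on r4); T_f alone leaves T_e blocked (short on r4); T_a alone leaves T_e blocked (short on r4).
Survivors finish in the order: T_d, T_a, T_f, T_e. Check, step by step (pool after the aborts first):
  pool = (5, 6, 5)
  run T_d (needs (5, 5, 5), free (5, 6, 5)); after release of (3, 0, 0) the pool is (8, 6, 5)
  run T_a (needs (4, 4, 3), free (8, 6, 5)); after release of (1, 1, 1) the pool is (9, 7, 6)
  run T_f (needs (0, 3, 2), free (9, 7, 6)); after release of (1, 1, 2) the pool is (10, 8, 8)
  run T_e (needs (10, 0, 3), free (10, 8, 8)); after release of (1, 1, 1) the pool is (11, 9, 9)


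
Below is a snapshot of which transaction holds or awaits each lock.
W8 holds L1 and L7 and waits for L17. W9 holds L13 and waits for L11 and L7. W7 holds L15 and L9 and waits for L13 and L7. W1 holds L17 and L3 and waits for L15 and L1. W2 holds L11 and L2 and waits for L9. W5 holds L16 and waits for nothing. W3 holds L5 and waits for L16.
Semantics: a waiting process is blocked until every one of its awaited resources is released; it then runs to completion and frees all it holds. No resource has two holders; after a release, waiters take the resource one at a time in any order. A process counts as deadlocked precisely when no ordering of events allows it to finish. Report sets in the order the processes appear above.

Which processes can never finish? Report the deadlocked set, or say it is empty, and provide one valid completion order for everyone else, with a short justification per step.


Deadlocked: W8, W9, W7, W1 and W2.
Key observation: W8 -> W1 -> W8 is a circular wait — nothing in it can go first; W9, W7 and W2 are caught in further circular waits.
One completion order for the rest: W5, W3.
Check, step by step:
  W5 waits on nothing -> runs at once and releases L16
  run W3 (all its waits — L16 — are resolved); releases L5


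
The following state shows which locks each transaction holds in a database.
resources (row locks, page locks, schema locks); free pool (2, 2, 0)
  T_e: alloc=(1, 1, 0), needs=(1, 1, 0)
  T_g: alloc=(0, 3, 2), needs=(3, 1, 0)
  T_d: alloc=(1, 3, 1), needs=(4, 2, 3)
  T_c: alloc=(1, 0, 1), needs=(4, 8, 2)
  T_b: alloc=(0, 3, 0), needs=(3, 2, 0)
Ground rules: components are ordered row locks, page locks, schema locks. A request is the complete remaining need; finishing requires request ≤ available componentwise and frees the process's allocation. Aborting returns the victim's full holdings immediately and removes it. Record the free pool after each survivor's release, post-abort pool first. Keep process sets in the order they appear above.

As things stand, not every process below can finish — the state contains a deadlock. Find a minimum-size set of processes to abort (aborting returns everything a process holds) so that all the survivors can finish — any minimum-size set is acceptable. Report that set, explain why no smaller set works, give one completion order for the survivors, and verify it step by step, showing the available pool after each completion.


Abort T_d.
Key observation: T_c was stuck for good until T_d gave back (1, 3, 1); in the order shown it finishes at step 4.
Minimality: the empty abort set fails — the state is deadlocked as it stands.
Survivors finish in the order: T_g, T_e, T_b, T_c. Walking it through (pool after the aborts first):
  pool = (3, 5, 1)
  T_g needs (3, 1, 0) <= (3, 5, 1) -> finishes; pool += (0, 3, 2) = (3, 8, 3)
  T_e needs (1, 1, 0) <= (3, 8, 3) -> finishes; pool += (1, 1, 0) = (4, 9, 3)
  T_b needs (3, 2, 0) <= (4, 9, 3) -> finishes; pool += (0, 3, 0) = (4, 12, 3)
  T_c needs (4, 8, 2) <= (4, 12, 3) -> finishes; pool += (1, 0, 1) = (5, 12, 4)


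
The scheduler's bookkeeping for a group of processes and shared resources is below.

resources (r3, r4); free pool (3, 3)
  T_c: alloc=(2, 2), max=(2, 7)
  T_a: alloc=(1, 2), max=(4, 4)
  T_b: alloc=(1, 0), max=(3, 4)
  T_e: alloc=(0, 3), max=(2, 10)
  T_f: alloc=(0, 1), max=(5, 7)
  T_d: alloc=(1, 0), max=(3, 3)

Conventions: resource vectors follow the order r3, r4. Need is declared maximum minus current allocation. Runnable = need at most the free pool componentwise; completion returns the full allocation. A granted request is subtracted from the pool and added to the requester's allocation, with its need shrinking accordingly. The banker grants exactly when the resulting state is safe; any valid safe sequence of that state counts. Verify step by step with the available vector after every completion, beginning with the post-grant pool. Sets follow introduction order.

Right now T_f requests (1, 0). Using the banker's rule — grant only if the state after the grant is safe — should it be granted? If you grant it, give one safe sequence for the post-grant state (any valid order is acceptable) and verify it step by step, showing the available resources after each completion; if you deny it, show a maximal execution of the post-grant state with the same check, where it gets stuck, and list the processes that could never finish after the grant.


GRANT. The post-grant state is safe; one safe sequence: T_d, T_a, T_b, T_c, T_f, T_e.
Key observation: post-grant, (2, 3) remains, and an order beginning with T_d completes everyone.
Verifying the post-grant state step by step:
  pool = (2, 3)
  run T_d (needs (2, 3), free (2, 3)); after release of (1, 0) the pool is (3, 3)
  run T_a (needs (3, 2), free (3, 3)); after release of (1, 2) the pool is (4, 5)
  run T_b (needs (2, 4), free (4, 5)); after release of (1, 0) the pool is (5, 5)
  run T_c (needs (0, 5), free (5, 5)); after release of (2, 2) the pool is (7, 7)
  run T_f (needs (4, 6), free (7, 7)); after release of (1, 1) the pool is (8, 8)
  run T_e (needs (2, 7), free (8, 8)); after release of (0, 3) the pool is (8, 11)


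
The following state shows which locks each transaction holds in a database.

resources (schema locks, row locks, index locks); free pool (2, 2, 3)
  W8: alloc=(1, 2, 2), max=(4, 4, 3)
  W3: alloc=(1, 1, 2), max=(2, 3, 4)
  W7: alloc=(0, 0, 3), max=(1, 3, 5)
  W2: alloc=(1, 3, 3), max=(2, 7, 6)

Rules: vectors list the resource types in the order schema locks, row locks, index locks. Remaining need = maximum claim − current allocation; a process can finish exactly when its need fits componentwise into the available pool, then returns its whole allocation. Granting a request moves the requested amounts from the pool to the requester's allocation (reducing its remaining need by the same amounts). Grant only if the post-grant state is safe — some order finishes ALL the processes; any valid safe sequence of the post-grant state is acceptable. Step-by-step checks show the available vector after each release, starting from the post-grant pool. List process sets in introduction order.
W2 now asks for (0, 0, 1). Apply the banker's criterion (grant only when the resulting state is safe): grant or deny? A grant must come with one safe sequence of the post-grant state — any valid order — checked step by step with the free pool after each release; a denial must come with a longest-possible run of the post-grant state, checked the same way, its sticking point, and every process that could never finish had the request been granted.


GRANT. The post-grant state is safe; one safe sequence: W3, W8, W2, W7.
Key observation: with (2, 2, 2) left after the transfer, W3 can run at once — the state stays safe.
Verifying the post-grant state step by step:
  pool = (2, 2, 2)
  W3 needs (1, 2, 2) <= (2, 2, 2) -> finishes; pool += (1, 1, 2) = (3, 3, 4)
  W8 needs (3, 2, 1) <= (3, 3, 4) -> finishes; pool += (1, 2, 2) = (4, 5, 6)
  W2 needs (1, 4, 2) <= (4, 5, 6) -> finishes; pool += (1, 3, 4) = (5, 8, 10)
  W7 needs (1, 3, 2) <= (5, 8, 10) -> finishes; pool += (0, 0, 3) = (5, 8, 13)


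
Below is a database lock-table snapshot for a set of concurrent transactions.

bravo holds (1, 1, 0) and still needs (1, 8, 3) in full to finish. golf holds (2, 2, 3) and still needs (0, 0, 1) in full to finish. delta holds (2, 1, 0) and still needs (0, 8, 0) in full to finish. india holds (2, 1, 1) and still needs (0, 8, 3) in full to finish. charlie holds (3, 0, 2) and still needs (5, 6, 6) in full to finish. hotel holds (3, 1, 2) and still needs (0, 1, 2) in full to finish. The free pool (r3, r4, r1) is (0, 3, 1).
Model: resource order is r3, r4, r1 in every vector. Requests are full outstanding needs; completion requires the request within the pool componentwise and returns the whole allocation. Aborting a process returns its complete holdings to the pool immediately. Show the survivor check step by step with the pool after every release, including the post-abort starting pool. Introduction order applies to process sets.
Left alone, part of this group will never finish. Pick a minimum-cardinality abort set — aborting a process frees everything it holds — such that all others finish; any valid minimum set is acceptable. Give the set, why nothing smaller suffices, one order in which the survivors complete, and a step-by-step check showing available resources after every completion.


Minimum abort set: bravo and delta.
Key observation: the deadlocked india becomes finishable only because bravo and delta released (3, 2, 0); it completes at step 4 below.
No one abort is enough; case by case: bravo alone leaves delta blocked (short on r4); golf alone leaves bravo blocked (short on r4); delta alone leaves bravo blocked (short on r4); india alone leaves bravo blocked (short on r4); charlie alone leaves bravo blocked (short on r4); hotel alone leaves bravo blocked (short on r4).
Survivors finish in the order: golf, hotel, charlie, india. Walking it through (pool after the aborts first):
  pool = (3, 5, 1)
  run golf (needs (0, 0, 1), free (3, 5, 1)); after release of (2, 2, 3) the pool is (5, 7, 4)
  run hotel (needs (0, 1, 2), free (5, 7, 4)); after release of (3, 1, 2) the pool is (8, 8, 6)
  run charlie (needs (5, 6, 6), free (8, 8, 6)); after release of (3, 0, 2) the pool is (11, 8, 8)
  run india (needs (0, 8, 3), free (11, 8, 8)); after release of (2, 1, 1) the pool is (13, 9, 9)


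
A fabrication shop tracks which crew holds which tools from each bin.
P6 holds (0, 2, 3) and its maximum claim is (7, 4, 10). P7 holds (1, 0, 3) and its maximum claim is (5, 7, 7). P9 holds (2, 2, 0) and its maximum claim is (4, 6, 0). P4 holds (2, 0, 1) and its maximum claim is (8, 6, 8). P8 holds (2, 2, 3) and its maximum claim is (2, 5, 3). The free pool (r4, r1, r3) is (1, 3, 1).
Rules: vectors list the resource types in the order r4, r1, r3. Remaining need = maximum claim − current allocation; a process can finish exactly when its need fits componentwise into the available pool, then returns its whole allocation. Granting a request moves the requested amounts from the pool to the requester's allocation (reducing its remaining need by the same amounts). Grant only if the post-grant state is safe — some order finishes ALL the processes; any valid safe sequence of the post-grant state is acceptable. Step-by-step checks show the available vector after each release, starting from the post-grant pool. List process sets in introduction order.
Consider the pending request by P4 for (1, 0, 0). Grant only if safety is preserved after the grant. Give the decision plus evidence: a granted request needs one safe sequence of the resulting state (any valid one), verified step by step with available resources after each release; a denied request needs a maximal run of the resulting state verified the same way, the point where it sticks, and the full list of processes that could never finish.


GRANT: granting preserves safety; a valid post-grant sequence is P8, P9, P7, P4, P6.
Key observation: (0, 3, 1) free after granting still covers P8 first, and each release covers the next.
Verifying the post-grant state step by step:
  pool = (0, 3, 1)
  run P8 (needs (0, 3, 0), free (0, 3, 1)); after release of (2, 2, 3) the pool is (2, 5, 4)
  run P9 (needs (2, 4, 0), free (2, 5, 4)); after release of (2, 2, 0) the pool is (4, 7, 4)
  run P7 (needs (4, 7, 4), free (4, 7, 4)); after release of (1, 0, 3) the pool is (5, 7, 7)
  run P4 (needs (5, 6, 7), free (5, 7, 7)); after release of (3, 0, 1) the pool is (8, 7, 8)
  run P6 (needs (7, 2, 7), free (8, 7, 8)); after release of (0, 2, 3) the pool is (8, 9, 11)


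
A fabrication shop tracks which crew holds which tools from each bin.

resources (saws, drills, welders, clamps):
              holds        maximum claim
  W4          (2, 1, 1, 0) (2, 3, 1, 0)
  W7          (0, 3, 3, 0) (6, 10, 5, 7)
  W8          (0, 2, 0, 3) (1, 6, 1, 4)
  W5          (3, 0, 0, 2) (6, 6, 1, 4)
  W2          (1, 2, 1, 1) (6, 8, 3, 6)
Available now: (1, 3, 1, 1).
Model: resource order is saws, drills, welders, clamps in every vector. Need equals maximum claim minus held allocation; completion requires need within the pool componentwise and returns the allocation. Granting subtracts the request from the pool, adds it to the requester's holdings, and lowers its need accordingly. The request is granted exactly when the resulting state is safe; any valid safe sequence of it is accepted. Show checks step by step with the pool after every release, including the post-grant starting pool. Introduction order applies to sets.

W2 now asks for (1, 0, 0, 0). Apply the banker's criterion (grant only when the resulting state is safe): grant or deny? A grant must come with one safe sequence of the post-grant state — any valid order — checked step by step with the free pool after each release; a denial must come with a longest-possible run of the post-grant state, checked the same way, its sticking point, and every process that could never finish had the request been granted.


DENY. Granting would leave the state unsafe.
Key observation: no order helps: past W4, W8, the free pool tops out at (2, 6, 2, 4), below what each blocked process needs in saws.
After a pretend grant, a maximal execution: W4, W8 — then nothing else fits. Step-by-step check:
  pool = (0, 3, 1, 1)
  W4: need (0, 2, 0, 0) fits (0, 3, 1, 1); releases (2, 1, 1, 0), pool now (2, 4, 2, 1)
  W8: need (1, 4, 1, 1) fits (2, 4, 2, 1); releases (0, 2, 0, 3), pool now (2, 6, 2, 4)
  W7 cannot run: need (6, 7, 2, 7) vs free (2, 6, 2, 4) (insufficient saws, drills and clamps)
  W5 cannot run: need (3, 6, 1, 2) vs free (2, 6, 2, 4) (insufficient saws)
  W2 cannot run: need (4, 6, 2, 5) vs free (2, 6, 2, 4) (insufficient saws and clamps)
Post-grant, the permanently blocked set is W7, W5 and W2.


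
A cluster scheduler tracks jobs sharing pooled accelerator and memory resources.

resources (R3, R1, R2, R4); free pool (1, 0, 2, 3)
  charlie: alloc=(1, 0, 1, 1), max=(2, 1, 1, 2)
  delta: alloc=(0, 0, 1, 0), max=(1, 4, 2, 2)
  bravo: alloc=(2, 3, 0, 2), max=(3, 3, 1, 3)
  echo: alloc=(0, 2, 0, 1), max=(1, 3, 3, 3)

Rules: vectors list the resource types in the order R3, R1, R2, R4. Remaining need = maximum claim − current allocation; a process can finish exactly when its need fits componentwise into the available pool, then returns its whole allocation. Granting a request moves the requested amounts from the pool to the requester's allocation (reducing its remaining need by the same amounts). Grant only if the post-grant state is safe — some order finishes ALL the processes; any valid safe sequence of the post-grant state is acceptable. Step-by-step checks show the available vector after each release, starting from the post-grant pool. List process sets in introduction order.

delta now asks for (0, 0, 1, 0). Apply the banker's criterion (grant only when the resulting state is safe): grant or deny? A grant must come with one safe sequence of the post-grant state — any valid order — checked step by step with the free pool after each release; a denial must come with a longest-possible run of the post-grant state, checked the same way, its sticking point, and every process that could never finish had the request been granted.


DENY: after the grant no complete ordering would exist.
Key observation: after bravo, charlie the pool peaks at (4, 3, 2, 6), and each blocked process is short somewhere: delta on R1; echo on R2.
On the post-grant state, bravo, charlie is a maximal run — nothing extends it. Step-by-step check:
  pool = (1, 0, 1, 3)
  run bravo (needs (1, 0, 1, 1), free (1, 0, 1, 3)); after release of (2, 3, 0, 2) the pool is (3, 3, 1, 5)
  run charlie (needs (1, 1, 0, 1), free (3, 3, 1, 5)); after release of (1, 0, 1, 1) the pool is (4, 3, 2, 6)
  delta still needs (1, 4, 0, 2) but only (4, 3, 2, 6) is free — short on R1
  echo still needs (1, 1, 3, 2) but only (4, 3, 2, 6) is free — short on R2
Had the request been granted, delta and echo could never finish.


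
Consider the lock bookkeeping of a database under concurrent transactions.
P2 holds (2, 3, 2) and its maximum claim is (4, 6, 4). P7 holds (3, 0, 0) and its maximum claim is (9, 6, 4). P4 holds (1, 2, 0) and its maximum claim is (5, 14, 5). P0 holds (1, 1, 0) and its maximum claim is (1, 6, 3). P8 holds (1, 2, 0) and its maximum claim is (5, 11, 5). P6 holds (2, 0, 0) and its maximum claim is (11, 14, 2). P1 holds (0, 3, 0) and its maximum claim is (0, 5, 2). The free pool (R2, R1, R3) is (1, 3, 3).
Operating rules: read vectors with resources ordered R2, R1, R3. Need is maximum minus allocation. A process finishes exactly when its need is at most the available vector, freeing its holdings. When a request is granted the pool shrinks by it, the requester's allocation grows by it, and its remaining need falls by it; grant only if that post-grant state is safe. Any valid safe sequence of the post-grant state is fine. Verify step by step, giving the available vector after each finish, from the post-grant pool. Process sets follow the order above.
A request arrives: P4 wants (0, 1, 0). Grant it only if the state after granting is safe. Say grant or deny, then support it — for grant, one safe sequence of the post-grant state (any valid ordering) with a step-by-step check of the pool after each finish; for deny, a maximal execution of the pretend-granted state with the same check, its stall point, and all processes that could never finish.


GRANT: granting preserves safety; a valid post-grant sequence is P1, P0, P2, P8, P4, P7, P6.
Key observation: with (1, 2, 3) left after the transfer, P1 can run at once — the state stays safe.
Step-by-step check of the post-grant state:
  pool = (1, 2, 3)
  run P1 (needs (0, 2, 2), free (1, 2, 3)); after release of (0, 3, 0) the pool is (1, 5, 3)
  run P0 (needs (0, 5, 3), free (1, 5, 3)); after release of (1, 1, 0) the pool is (2, 6, 3)
  run P2 (needs (2, 3, 2), free (2, 6, 3)); after release of (2, 3, 2) the pool is (4, 9, 5)
  run P8 (needs (4, 9, 5), free (4, 9, 5)); after release of (1, 2, 0) the pool is (5, 11, 5)
  run P4 (needs (4, 11, 5), free (5, 11, 5)); after release of (1, 3, 0) the pool is (6, 14, 5)
  run P7 (needs (6, 6, 4), free (6, 14, 5)); after release of (3, 0, 0) the pool is (9, 14, 5)
  run P6 (needs (9, 14, 2), free (9, 14, 5)); after release of (2, 0, 0) the pool is (11, 14, 5)


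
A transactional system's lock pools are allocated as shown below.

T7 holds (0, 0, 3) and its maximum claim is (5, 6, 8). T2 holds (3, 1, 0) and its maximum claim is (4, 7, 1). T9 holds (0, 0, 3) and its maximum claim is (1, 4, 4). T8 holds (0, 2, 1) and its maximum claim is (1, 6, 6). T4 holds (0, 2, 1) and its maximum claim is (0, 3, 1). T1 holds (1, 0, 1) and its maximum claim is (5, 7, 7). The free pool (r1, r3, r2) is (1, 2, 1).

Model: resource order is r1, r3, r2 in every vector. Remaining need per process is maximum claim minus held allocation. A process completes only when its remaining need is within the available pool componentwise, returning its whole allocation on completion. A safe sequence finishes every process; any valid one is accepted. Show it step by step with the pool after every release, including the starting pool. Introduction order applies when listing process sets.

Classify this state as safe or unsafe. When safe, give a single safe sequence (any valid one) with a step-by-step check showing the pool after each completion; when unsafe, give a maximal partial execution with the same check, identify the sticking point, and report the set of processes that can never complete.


SAFE — a valid safe sequence is T4, T9, T8, T2, T1, T7.
Key observation: T9 marks the first exact bind of the order: its need (1, 4, 1) fits the free (1, 4, 2) with zero slack on a requested resource.
Check, step by step:
  pool = (1, 2, 1)
  run T4 (needs (0, 1, 0), free (1, 2, 1)); after release of (0, 2, 1) the pool is (1, 4, 2)
  run T9 (needs (1, 4, 1), free (1, 4, 2)); after release of (0, 0, 3) the pool is (1, 4, 5)
  run T8 (needs (1, 4, 5), free (1, 4, 5)); after release of (0, 2, 1) the pool is (1, 6, 6)
  run T2 (needs (1, 6, 1), free (1, 6, 6)); after release of (3, 1, 0) the pool is (4, 7, 6)
  run T1 (needs (4, 7, 6), free (4, 7, 6)); after release of (1, 0, 1) the pool is (5, 7, 7)
  run T7 (needs (5, 6, 5), free (5, 7, 7)); after release of (0, 0, 3) the pool is (5, 7, 10)


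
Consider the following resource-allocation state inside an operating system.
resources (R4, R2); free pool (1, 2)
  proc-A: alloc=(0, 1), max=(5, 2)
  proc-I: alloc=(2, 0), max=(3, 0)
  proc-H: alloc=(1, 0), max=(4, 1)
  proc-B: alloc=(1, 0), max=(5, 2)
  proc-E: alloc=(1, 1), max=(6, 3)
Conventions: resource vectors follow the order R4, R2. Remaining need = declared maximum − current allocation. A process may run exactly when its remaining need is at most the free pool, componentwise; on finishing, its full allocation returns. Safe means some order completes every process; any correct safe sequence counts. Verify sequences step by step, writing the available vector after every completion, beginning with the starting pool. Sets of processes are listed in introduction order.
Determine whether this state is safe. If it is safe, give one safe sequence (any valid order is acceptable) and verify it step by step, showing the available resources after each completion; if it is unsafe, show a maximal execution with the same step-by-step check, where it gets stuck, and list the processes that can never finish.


The state is SAFE; one workable sequence: proc-I, proc-H, proc-B, proc-E, proc-A.
Key observation: the order's first zero-slack moment is proc-I ((1, 0) needed, (1, 2) free — a requested resource with nothing to spare).
Check, step by step:
  pool = (1, 2)
  proc-I: need (1, 0) fits (1, 2); releases (2, 0), pool now (3, 2)
  proc-H: need (3, 1) fits (3, 2); releases (1, 0), pool now (4, 2)
  proc-B: need (4, 2) fits (4, 2); releases (1, 0), pool now (5, 2)
  proc-E: need (5, 2) fits (5, 2); releases (1, 1), pool now (6, 3)
  proc-A: need (5, 1) fits (6, 3); releases (0, 1), pool now (6, 4)
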